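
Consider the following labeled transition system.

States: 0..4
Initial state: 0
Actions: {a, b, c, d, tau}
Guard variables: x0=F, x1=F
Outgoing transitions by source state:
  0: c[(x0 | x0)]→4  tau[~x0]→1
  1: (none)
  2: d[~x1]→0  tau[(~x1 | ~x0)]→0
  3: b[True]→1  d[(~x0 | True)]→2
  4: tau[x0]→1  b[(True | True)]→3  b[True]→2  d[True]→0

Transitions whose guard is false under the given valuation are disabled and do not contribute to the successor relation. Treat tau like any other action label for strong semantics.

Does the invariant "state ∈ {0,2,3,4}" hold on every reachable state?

Safe = {0,2,3,4}
Reachable = {0,1}
  0: ✓
  1: VIOLATES
reach 1 via tau — violates

Answer: INVARIANT VIOLATED at state 1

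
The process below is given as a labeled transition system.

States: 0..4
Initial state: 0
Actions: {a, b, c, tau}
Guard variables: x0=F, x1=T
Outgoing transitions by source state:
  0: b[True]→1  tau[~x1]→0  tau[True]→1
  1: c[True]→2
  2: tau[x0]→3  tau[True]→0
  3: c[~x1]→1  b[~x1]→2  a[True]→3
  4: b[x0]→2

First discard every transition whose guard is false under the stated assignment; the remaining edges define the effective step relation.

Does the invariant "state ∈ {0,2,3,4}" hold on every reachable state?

Answer: INVARIANT VIOLATED at state 1

Analysis:
Safe = {0,2,3,4}
R = {0,1,2}
  0: safe
  1: ✗ unsafe
  2: safe
witness against invariant: b → 1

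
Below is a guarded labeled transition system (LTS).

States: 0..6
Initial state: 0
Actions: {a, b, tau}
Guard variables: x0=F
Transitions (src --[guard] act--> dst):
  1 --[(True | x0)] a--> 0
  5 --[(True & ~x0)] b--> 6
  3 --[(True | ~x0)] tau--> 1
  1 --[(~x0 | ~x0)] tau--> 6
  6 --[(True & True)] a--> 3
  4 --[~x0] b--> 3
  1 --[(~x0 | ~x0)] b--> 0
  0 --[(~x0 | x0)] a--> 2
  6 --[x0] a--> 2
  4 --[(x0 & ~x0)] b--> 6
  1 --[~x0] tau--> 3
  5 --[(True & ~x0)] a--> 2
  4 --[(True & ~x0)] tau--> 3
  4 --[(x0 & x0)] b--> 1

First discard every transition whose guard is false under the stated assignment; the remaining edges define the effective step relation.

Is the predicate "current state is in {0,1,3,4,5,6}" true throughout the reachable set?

Answer: INVARIANT VIOLATED at state 2

Trace:
Allowed set {0,1,3,4,5,6}
Reachable = {0,2}
  0: safe
  2: ✗ unsafe
witness against invariant: a → 2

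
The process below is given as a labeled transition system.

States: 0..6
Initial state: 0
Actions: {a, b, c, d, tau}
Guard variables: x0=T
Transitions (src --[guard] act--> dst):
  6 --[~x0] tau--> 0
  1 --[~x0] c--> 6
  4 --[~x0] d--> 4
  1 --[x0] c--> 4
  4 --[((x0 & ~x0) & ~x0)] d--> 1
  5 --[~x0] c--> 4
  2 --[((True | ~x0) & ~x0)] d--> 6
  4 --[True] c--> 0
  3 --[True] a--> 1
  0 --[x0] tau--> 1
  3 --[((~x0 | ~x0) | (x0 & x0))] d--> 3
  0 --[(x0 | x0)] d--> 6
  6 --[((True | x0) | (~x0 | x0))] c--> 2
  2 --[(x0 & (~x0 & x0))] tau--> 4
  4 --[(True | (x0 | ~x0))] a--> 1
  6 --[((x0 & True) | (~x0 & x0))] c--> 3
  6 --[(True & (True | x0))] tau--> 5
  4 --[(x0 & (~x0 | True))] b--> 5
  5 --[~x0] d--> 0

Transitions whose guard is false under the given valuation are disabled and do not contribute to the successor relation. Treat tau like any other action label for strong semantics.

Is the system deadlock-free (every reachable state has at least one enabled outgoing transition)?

Reach set: {0,1,2,3,4,5,6}
  0: d→6  tau→1  [2 out]
  1: c→4  [1 out]
  2: ∅  [STUCK]
  3: a→1  d→3  [2 out]
  4: a→1  b→5  c→0  [3 out]
  5: ∅  [STUCK]
  6: c→2  c→3  tau→5  [3 out]
trace reaching 2: d·c

Answer: DEADLOCK at state 2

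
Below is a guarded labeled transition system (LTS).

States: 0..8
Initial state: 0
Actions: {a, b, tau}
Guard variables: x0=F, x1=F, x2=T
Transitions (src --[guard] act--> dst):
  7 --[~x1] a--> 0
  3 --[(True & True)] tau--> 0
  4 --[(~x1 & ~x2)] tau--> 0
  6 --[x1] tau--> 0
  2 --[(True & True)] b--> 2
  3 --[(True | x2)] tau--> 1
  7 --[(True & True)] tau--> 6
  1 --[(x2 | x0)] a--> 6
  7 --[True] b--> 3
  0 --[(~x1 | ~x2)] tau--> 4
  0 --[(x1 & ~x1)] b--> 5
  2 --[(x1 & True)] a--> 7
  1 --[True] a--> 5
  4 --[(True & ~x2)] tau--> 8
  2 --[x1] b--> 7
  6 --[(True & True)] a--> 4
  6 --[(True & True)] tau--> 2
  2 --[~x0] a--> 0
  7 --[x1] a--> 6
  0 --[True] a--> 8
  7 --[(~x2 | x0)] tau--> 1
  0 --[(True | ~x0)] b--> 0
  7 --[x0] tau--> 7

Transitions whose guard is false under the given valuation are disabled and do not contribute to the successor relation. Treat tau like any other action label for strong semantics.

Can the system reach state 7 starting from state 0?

After dropping false guards: 14 live edges.
L0 = {0}
L1 = {4,8}  cumulative {0,4,8}
Reach set: {0,4,8}

Answer: UNREACHABLE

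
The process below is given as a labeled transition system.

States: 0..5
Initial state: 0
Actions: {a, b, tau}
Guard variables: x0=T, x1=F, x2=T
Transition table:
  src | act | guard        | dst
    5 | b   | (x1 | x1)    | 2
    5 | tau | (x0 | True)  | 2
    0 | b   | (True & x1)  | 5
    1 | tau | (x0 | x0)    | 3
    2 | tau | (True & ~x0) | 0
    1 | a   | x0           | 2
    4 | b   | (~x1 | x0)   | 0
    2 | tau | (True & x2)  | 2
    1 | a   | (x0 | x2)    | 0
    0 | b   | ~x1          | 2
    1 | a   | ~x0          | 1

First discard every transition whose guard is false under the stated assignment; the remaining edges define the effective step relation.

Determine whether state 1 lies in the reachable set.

Answer: UNREACHABLE

Trace:
Guard filter leaves 7 enabled edge(s).
L0 = {0}
L1 = {2}  cumulative {0,2}
R = {0,2}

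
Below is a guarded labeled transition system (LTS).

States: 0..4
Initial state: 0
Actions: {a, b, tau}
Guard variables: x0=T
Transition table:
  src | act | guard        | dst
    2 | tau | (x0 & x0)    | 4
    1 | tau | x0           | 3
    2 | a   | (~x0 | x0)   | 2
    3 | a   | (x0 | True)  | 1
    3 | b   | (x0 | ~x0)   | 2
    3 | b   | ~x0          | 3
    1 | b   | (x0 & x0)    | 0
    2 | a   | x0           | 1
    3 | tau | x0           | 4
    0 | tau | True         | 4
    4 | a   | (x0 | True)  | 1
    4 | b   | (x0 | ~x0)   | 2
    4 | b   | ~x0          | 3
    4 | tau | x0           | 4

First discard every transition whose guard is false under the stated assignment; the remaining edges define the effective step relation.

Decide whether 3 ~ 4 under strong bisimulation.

Answer: BISIMILAR

Trace:
Bisimulation quotient by refinement:
  P[0] = {{0,1,2,3,4}}
  P[1] = {{0},{1},{2},{3,4}}
4 equivalence class(es) (converged in 2)
class of 3: {3,4}; class of 4: {3,4}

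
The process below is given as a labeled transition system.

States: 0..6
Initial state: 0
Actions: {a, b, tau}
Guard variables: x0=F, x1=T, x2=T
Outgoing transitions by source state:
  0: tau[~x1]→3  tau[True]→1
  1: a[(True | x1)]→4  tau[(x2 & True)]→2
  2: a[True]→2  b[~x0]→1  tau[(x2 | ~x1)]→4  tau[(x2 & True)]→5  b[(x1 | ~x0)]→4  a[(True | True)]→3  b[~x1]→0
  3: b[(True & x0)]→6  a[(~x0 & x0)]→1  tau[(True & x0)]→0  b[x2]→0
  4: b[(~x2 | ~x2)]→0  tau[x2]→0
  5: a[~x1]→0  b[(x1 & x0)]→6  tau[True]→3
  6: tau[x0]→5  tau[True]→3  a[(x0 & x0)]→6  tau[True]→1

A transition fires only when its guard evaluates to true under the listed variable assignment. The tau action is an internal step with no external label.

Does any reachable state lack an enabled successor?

Reach set: {0,1,2,3,4,5}
  0: tau→1  [deg 1]
  1: a→4  tau→2  [deg 2]
  2: a→2  a→3  b→1  b→4  tau→4  tau→5  [deg 6]
  3: b→0  [deg 1]
  4: tau→0  [deg 1]
  5: tau→3  [deg 1]

Answer: DEADLOCK-FREE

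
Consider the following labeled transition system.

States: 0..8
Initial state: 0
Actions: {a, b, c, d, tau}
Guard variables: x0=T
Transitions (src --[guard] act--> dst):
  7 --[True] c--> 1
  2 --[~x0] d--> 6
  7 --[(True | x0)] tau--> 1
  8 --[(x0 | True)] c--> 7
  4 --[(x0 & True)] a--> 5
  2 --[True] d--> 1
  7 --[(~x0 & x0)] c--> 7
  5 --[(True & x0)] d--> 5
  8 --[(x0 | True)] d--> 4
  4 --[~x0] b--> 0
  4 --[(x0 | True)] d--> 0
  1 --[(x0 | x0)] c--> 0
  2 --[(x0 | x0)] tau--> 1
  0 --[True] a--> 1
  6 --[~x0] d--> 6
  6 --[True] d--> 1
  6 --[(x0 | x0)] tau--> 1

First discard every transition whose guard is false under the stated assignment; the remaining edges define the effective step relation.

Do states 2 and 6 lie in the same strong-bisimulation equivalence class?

Answer: BISIMILAR

Trace:
Bisimulation quotient by refinement:
  round 0: {{0,1,2,3,4,5,6,7,8}}
  round 1: {{0},{1},{2,6},{3},{4},{5},{7},{8}}
8 equivalence class(es) (converged in 2)
[2]={2,6}  [6]={2,6}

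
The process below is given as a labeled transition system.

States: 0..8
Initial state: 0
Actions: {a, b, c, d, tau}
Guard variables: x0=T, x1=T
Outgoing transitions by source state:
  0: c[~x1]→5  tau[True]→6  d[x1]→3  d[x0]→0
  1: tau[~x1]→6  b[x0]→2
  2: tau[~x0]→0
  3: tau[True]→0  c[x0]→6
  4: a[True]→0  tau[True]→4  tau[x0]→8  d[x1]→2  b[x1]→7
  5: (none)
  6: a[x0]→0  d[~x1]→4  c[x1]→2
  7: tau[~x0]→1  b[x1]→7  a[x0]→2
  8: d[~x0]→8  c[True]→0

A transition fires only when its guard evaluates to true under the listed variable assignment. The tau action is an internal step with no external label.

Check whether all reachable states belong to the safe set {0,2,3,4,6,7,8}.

Answer: INVARIANT HOLDS

Working:
Inv-set: {0,2,3,4,6,7,8}
Reach set: {0,2,3,6}
  0: ok
  2: ok
  3: ok
  6: ok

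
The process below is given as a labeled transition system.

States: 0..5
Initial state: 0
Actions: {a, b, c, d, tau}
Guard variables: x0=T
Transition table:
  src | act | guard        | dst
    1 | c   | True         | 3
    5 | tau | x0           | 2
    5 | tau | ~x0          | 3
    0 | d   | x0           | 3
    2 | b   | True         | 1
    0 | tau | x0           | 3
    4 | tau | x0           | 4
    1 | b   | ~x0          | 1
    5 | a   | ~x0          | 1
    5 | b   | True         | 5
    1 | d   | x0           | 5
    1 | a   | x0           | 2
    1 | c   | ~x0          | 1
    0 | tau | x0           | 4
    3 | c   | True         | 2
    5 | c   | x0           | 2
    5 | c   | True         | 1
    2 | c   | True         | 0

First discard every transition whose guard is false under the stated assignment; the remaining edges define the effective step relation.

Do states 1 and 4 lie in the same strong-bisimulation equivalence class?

Answer: NOT BISIMILAR

Working:
Bisimulation quotient by refinement:
  π0 = {{0,1,2,3,4,5}}
  π1 = {{0},{1},{2},{3},{4},{5}}
6 equivalence class(es) (converged in 2)
[1]={1}  [4]={4}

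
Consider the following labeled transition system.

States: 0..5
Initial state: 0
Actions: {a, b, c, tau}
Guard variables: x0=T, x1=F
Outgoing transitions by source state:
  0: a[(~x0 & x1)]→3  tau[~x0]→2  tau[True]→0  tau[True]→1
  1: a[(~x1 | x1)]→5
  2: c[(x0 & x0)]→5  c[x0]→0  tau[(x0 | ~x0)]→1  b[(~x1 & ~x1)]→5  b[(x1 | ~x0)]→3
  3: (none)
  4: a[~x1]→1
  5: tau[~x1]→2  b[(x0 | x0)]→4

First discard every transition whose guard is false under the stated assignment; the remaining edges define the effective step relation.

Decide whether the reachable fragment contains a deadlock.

R = {0,1,2,4,5}
  0: tau→0  tau→1  [deg 2]
  1: a→5  [deg 1]
  2: b→5  c→0  c→5  tau→1  [deg 4]
  4: a→1  [deg 1]
  5: b→4  tau→2  [deg 2]

Answer: DEADLOCK-FREE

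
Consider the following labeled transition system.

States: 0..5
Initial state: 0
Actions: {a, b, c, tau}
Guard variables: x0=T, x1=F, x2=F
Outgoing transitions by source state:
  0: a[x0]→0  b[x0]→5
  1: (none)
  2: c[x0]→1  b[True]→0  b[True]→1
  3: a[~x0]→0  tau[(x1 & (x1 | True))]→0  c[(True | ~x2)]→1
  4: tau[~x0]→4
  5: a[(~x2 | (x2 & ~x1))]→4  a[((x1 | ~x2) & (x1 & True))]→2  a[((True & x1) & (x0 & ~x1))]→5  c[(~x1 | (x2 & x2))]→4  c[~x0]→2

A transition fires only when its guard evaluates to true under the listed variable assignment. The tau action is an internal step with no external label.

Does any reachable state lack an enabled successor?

Answer: DEADLOCK at state 4

Analysis:
Reachable = {0,4,5}
  0: a→0  b→5  [deg 2]
  4: ∅  [STUCK]
  5: a→4  c→4  [deg 2]
trace reaching 4: b·a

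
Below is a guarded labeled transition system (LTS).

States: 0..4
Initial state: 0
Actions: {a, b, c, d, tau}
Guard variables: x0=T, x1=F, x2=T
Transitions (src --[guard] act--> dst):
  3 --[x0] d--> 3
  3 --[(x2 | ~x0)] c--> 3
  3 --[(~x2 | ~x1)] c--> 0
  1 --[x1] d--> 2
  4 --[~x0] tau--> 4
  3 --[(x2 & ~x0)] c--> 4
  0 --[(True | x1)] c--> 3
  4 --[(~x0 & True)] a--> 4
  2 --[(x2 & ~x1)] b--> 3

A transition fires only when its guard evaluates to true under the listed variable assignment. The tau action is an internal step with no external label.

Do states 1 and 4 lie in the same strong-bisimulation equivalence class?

Answer: BISIMILAR

Working:
Bisimulation quotient by refinement:
  round 0: {{0,1,2,3,4}}
  round 1: {{0},{1,4},{2},{3}}
Fixed point at round 2; 4 class(es).
[1]={1,4}  [4]={1,4}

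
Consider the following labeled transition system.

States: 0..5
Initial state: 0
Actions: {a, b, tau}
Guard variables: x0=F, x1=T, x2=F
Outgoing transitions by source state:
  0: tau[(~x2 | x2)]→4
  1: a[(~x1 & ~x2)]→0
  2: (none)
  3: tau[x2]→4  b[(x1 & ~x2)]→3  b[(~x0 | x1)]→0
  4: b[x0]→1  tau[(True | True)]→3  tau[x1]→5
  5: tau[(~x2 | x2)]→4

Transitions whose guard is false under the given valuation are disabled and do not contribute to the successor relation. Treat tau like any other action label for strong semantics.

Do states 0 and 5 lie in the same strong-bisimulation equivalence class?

Refine partition for ~:
  P[0] = {{0,1,2,3,4,5}}
  P[1] = {{0,4,5},{1,2},{3}}
  P[2] = {{0,5},{1,2},{3},{4}}
Fixed point at round 3; 4 class(es).
class of 0: {0,5}; class of 5: {0,5}

Answer: BISIMILAR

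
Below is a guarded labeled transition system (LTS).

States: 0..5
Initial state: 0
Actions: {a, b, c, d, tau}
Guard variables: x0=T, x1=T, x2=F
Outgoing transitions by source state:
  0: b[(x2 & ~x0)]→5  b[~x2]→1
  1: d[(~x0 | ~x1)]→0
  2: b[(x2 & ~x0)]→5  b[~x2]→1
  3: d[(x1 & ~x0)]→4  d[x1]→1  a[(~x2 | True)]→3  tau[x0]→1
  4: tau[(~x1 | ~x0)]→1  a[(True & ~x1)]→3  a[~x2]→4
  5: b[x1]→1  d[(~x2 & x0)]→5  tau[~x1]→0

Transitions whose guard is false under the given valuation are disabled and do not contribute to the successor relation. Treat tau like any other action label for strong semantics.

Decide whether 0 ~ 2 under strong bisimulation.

Bisimulation quotient by refinement:
  P[0] = {{0,1,2,3,4,5}}
  P[1] = {{0,2},{1},{3},{4},{5}}
stable after 2 split(s): 5 block(s)
[0]={0,2}  [2]={0,2}

Answer: BISIMILAR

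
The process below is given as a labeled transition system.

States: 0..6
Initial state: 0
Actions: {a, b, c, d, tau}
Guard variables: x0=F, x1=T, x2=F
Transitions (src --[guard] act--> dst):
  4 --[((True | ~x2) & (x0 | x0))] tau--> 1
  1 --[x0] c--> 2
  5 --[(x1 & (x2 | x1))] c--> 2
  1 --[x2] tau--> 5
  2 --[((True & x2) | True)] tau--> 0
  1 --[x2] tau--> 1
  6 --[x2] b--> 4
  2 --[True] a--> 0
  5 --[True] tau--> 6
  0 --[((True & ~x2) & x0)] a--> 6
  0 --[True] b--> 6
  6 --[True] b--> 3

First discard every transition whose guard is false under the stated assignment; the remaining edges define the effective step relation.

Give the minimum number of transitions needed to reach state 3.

Answer: 2

Trace:
Breadth-first toward 3:
  depth 0: {0}
  depth 1: {6}
  depth 2: {3}
depth(3)=2, e.g. b·b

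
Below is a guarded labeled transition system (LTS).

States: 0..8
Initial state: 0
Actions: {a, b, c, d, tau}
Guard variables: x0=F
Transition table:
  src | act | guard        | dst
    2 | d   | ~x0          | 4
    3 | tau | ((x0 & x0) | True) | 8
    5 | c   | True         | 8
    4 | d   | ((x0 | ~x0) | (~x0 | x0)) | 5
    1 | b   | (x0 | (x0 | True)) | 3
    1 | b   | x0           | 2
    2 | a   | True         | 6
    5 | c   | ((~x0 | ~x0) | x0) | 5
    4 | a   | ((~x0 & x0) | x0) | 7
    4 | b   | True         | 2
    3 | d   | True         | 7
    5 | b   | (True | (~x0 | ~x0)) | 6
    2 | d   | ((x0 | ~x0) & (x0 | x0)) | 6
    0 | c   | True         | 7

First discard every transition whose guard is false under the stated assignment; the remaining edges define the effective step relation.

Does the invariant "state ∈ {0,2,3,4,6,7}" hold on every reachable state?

Answer: INVARIANT HOLDS

Analysis:
Safe = {0,2,3,4,6,7}
Reachable = {0,7}
  0: ✓
  7: ✓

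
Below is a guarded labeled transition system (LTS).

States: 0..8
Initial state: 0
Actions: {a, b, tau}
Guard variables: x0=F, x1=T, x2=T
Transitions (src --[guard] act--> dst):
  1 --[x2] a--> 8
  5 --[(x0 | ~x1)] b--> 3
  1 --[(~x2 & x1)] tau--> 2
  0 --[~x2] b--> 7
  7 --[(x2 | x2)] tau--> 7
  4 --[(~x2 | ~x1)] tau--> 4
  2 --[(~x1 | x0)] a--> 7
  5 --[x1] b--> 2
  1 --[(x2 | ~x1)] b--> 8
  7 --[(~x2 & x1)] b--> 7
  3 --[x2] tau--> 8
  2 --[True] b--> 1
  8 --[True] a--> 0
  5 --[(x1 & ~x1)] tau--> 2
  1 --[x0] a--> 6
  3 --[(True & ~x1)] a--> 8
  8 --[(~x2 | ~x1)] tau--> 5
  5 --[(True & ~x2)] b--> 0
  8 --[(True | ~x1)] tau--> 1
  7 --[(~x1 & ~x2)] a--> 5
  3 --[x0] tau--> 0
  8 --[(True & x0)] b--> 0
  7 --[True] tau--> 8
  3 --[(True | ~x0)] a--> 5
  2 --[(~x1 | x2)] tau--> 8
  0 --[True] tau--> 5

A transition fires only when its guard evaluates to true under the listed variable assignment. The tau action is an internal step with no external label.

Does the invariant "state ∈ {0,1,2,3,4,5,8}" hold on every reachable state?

Allowed set {0,1,2,3,4,5,8}
Reachable = {0,1,2,5,8}
  0: safe
  1: safe
  2: safe
  5: safe
  8: safe

Answer: INVARIANT HOLDS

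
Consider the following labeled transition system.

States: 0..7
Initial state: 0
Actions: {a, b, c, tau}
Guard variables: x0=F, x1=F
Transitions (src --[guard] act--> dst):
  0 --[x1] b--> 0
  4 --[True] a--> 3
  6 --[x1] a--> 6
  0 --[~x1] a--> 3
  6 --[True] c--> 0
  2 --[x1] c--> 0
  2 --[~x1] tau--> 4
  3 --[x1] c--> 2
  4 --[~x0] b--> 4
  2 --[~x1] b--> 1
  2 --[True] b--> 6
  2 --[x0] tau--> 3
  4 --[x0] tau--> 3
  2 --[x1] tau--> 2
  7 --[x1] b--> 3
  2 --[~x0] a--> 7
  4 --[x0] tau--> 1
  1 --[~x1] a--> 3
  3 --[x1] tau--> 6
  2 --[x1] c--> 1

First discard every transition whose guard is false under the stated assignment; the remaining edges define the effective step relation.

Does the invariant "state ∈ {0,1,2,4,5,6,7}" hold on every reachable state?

Answer: INVARIANT VIOLATED at state 3

Analysis:
Safe = {0,1,2,4,5,6,7}
Reachable = {0,3}
  0: ok
  3: ✗ unsafe
witness against invariant: a → 3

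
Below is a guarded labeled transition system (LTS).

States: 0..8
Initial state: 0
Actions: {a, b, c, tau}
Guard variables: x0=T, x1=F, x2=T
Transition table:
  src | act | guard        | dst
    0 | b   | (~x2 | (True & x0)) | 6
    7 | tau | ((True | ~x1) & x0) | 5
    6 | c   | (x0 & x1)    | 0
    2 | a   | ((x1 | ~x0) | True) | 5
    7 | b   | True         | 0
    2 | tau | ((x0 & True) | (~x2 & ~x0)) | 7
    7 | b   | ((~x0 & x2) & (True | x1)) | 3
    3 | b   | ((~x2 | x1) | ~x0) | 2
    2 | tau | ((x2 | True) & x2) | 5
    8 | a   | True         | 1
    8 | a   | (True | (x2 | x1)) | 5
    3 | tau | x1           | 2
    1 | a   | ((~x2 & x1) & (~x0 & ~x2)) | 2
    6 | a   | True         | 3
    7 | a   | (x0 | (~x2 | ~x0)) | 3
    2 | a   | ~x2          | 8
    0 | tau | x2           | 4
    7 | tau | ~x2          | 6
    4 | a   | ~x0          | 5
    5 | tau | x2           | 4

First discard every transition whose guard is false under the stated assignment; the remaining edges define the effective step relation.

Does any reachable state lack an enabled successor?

R = {0,3,4,6}
  0: b→6  tau→4  [deg 2]
  3: ∅  [deadlock]
  4: ∅  [deadlock]
  6: a→3  [deg 1]
witness 3: b·a

Answer: DEADLOCK at state 3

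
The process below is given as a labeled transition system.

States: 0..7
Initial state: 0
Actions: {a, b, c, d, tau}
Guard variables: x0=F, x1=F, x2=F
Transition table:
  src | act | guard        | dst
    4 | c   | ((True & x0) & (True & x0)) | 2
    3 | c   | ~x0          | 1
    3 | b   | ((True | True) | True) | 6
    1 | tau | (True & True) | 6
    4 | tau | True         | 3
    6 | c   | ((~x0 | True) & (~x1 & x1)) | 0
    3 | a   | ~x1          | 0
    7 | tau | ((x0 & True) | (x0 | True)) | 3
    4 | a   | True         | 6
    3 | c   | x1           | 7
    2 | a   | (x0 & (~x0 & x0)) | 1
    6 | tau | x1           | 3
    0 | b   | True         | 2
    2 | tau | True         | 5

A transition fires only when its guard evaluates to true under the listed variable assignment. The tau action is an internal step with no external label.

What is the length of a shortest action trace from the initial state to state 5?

Breadth-first toward 5:
  depth 0: {0}
  depth 1: {2}
  depth 2: {5}
first hit 5 at d=2 via b·tau

Answer: 2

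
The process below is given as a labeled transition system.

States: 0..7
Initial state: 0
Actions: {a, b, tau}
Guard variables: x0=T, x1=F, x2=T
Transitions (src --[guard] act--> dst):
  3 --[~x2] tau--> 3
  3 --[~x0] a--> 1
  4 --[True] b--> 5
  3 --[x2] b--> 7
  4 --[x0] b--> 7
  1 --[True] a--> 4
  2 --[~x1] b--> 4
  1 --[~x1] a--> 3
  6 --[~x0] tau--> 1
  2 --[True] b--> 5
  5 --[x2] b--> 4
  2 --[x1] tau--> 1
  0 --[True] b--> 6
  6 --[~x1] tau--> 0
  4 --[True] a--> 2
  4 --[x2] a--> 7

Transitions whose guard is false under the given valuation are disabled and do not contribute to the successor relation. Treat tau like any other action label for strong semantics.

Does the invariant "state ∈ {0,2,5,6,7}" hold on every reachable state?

Answer: INVARIANT HOLDS

Trace:
Allowed set {0,2,5,6,7}
R = {0,6}
  0: ✓
  6: ✓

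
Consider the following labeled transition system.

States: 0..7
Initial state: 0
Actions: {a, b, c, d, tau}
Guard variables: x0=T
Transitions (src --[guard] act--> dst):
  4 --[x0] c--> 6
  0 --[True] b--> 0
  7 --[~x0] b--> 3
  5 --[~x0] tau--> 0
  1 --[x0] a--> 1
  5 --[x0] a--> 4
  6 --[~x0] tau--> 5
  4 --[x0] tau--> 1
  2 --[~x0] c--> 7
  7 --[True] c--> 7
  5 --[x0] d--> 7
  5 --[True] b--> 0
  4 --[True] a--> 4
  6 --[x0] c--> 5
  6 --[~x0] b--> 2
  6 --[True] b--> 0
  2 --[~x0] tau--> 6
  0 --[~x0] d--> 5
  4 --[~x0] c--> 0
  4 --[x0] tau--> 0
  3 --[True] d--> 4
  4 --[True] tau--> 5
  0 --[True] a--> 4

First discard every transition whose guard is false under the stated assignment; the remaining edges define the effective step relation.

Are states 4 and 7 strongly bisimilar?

Compute ~ classes (split until stable):
  P[0] = {{0,1,2,3,4,5,6,7}}
  P[1] = {{0},{1},{2},{3},{4},{5},{6},{7}}
8 equivalence class(es) (converged in 2)
[4]={4}  [7]={7}

Answer: NOT BISIMILAR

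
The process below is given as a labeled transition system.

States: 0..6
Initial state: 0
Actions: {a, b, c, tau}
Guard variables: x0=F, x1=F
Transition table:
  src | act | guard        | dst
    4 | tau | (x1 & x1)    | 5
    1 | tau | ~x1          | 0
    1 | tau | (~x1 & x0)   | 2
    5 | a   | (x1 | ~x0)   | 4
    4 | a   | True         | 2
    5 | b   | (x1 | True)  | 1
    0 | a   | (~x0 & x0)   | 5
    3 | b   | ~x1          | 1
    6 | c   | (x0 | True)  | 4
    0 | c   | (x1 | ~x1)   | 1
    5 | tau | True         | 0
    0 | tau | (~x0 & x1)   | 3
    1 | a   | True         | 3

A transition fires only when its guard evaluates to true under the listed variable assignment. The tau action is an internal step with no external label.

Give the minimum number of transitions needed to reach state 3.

BFS to 3:
  L0 = {0}
  L1 = {1}
  L2 = {3}
3 enters at depth 2; path c·a

Answer: 2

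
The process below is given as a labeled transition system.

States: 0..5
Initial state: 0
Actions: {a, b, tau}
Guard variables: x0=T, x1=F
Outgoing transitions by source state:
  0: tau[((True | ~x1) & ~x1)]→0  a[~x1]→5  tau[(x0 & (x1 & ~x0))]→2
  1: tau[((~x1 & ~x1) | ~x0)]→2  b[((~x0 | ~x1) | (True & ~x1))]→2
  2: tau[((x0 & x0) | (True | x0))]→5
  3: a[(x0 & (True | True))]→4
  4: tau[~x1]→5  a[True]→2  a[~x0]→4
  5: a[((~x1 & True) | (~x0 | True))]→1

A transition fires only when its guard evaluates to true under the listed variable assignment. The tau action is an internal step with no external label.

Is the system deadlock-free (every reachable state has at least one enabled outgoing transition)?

Answer: DEADLOCK-FREE

Analysis:
R = {0,1,2,5}
  0: a→5  tau→0  [2 out]
  1: b→2  tau→2  [2 out]
  2: tau→5  [1 out]
  5: a→1  [1 out]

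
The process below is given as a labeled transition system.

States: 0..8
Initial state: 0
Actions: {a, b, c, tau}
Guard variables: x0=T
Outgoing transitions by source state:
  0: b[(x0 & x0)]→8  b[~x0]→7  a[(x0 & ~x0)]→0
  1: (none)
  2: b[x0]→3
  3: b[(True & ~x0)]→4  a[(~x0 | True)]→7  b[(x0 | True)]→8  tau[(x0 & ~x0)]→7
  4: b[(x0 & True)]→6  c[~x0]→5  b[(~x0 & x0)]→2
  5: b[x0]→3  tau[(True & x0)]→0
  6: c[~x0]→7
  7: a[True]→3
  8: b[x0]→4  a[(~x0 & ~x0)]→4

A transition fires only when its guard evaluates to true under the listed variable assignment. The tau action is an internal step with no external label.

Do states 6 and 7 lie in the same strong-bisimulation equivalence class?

Answer: NOT BISIMILAR

Trace:
Compute ~ classes (split until stable):
  round 0: {{0,1,2,3,4,5,6,7,8}}
  round 1: {{0,2,4,8},{1,6},{3},{5},{7}}
  round 2: {{0,8},{1,6},{2},{3},{4},{5},{7}}
  round 3: {{0},{1,6},{2},{3},{4},{5},{7},{8}}
stable after 4 split(s): 8 block(s)
class of 6: {1,6}; class of 7: {7}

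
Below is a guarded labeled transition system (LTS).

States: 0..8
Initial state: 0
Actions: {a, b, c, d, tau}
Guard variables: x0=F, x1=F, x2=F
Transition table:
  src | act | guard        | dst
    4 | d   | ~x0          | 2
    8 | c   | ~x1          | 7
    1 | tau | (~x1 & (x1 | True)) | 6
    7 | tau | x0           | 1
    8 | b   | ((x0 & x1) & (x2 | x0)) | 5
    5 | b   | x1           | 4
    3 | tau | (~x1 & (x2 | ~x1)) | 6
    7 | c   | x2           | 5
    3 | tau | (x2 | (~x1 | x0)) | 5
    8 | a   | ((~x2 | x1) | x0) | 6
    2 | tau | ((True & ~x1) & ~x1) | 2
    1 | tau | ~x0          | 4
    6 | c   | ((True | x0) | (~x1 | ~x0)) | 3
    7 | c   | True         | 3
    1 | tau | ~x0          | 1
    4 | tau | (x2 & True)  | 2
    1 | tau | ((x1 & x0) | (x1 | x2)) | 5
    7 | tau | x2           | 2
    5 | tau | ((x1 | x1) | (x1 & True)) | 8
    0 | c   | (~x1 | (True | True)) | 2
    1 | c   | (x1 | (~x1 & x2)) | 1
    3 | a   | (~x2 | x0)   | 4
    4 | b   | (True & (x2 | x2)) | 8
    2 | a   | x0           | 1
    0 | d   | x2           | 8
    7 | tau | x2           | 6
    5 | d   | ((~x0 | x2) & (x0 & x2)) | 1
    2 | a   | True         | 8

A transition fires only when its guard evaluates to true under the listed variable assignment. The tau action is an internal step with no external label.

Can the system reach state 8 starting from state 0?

Answer: REACHABLE

Analysis:
After dropping false guards: 14 live edges.
depth 0: {0}
depth 1: {2}  now seen {0,2}
depth 2: {8}  now seen {0,2,8}
depth 3: {6,7}  now seen {0,2,6,7,8}
depth 4: {3}  now seen {0,2,3,6,7,8}
depth 5: {4,5}  now seen {0,2,3,4,5,6,7,8}
Reach set: {0,2,3,4,5,6,7,8}
trace reaching 8: c·a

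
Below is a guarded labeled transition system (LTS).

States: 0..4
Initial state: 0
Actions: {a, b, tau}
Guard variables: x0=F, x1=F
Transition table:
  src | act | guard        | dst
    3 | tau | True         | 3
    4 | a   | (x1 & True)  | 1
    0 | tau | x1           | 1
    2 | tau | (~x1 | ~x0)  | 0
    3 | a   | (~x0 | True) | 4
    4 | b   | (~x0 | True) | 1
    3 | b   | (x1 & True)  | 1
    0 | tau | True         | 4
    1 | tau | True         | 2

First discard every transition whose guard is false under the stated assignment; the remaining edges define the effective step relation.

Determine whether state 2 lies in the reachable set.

Answer: REACHABLE

Working:
After dropping false guards: 6 live edges.
Layer 0: {0}
Layer 1: {4}  now seen {0,4}
Layer 2: {1}  now seen {0,1,4}
Layer 3: {2}  now seen {0,1,2,4}
Reach set: {0,1,2,4}
trace reaching 2: tau·b·tau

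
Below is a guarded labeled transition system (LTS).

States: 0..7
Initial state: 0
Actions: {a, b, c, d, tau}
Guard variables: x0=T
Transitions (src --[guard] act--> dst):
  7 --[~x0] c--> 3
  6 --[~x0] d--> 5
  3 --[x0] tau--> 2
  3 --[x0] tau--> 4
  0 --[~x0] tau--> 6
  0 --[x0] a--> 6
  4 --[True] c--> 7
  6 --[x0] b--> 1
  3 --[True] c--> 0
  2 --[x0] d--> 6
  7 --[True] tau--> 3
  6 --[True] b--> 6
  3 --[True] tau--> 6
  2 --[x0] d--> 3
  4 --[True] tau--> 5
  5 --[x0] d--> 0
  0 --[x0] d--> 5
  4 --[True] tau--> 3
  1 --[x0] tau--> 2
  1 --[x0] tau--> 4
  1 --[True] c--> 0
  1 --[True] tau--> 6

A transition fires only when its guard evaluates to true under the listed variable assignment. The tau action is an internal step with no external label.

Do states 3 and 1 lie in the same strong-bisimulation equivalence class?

Answer: BISIMILAR

Working:
Compute ~ classes (split until stable):
  P[0] = {{0,1,2,3,4,5,6,7}}
  P[1] = {{0},{1,3,4},{2,5},{6},{7}}
  P[2] = {{0},{1,3},{2},{4},{5},{6},{7}}
Fixed point at round 3; 7 class(es).
class of 3: {1,3}; class of 1: {1,3}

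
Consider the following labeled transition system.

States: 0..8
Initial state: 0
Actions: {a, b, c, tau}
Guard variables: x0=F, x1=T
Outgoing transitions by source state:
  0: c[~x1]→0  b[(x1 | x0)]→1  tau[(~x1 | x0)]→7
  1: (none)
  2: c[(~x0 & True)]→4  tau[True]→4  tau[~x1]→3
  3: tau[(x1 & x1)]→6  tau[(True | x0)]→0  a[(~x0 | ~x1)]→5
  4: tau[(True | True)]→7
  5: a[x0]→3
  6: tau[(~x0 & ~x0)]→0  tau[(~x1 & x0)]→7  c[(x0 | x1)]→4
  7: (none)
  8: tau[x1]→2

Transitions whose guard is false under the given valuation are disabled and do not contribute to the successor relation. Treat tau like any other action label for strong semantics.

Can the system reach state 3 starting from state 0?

10 transition(s) survive guard evaluation.
Layer 0: {0}
Layer 1: {1}  total {0,1}
R = {0,1}

Answer: UNREACHABLE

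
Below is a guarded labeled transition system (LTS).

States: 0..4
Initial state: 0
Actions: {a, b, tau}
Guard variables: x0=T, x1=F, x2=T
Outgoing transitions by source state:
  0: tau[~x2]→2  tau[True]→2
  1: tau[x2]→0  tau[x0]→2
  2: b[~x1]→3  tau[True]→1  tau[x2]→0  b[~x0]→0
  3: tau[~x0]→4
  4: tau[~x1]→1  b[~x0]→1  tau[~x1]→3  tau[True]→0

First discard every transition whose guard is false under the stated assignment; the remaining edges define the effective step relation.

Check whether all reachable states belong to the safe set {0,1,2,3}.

Inv-set: {0,1,2,3}
Reachable = {0,1,2,3}
  0: ✓
  1: ✓
  2: ✓
  3: ✓

Answer: INVARIANT HOLDS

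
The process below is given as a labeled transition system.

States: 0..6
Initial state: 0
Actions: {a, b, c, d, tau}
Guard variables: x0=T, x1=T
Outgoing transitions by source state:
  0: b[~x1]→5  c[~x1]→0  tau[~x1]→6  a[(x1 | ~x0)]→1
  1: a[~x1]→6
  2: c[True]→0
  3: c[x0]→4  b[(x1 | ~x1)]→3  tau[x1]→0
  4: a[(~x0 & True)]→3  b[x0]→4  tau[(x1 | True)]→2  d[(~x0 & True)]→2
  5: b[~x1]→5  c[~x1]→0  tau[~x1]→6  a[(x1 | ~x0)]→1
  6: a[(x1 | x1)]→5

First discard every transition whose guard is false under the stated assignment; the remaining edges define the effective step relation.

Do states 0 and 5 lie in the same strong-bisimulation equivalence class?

Answer: BISIMILAR

Trace:
Compute ~ classes (split until stable):
  P[0] = {{0,1,2,3,4,5,6}}
  P[1] = {{0,5,6},{1},{2},{3},{4}}
  P[2] = {{0,5},{1},{2},{3},{4},{6}}
Fixed point at round 3; 6 class(es).
class of 0: {0,5}; class of 5: {0,5}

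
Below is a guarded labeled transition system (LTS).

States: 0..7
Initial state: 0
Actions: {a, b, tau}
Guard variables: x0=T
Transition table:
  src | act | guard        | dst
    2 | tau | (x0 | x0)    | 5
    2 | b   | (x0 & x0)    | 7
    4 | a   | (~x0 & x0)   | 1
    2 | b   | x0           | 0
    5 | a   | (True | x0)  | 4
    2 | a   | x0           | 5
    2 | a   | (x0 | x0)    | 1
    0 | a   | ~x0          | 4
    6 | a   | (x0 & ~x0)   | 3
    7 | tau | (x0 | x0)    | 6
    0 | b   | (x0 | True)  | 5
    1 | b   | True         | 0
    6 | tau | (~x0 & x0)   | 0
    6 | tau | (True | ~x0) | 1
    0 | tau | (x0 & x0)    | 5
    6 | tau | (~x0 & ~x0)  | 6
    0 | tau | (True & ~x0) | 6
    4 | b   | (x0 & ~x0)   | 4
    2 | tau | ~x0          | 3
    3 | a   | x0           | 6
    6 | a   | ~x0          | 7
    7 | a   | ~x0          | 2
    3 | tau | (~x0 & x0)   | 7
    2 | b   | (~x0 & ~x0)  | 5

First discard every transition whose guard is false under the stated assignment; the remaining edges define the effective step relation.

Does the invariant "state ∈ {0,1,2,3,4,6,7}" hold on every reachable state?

Answer: INVARIANT VIOLATED at state 5

Trace:
Allowed set {0,1,2,3,4,6,7}
R = {0,4,5}
  0: ok
  4: ok
  5: outside
witness against invariant: b → 5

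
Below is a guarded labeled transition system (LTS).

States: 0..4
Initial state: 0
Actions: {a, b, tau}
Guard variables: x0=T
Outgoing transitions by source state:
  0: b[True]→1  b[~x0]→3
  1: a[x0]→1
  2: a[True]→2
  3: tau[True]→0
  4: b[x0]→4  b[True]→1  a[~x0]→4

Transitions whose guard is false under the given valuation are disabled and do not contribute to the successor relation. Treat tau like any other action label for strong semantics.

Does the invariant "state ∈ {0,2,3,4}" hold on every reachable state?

Answer: INVARIANT VIOLATED at state 1

Analysis:
Inv-set: {0,2,3,4}
Reachable = {0,1}
  0: safe
  1: outside
witness against invariant: b → 1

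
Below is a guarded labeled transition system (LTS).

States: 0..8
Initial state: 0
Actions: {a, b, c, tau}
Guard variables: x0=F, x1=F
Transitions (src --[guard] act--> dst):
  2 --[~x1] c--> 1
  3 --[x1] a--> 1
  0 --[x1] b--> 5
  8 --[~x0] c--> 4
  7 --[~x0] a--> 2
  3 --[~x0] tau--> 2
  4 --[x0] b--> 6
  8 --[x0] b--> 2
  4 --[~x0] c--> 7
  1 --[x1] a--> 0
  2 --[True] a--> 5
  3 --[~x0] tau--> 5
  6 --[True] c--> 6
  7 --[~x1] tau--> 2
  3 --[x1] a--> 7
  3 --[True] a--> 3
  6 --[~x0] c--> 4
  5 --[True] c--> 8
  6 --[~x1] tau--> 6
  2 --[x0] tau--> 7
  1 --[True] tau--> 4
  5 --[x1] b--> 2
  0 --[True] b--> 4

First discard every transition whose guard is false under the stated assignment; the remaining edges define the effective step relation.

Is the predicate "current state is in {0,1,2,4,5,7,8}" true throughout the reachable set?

Answer: INVARIANT HOLDS

Working:
Safe = {0,1,2,4,5,7,8}
Reachable = {0,1,2,4,5,7,8}
  0: ok
  1: ok
  2: ok
  4: ok
  5: ok
  7: ok
  8: ok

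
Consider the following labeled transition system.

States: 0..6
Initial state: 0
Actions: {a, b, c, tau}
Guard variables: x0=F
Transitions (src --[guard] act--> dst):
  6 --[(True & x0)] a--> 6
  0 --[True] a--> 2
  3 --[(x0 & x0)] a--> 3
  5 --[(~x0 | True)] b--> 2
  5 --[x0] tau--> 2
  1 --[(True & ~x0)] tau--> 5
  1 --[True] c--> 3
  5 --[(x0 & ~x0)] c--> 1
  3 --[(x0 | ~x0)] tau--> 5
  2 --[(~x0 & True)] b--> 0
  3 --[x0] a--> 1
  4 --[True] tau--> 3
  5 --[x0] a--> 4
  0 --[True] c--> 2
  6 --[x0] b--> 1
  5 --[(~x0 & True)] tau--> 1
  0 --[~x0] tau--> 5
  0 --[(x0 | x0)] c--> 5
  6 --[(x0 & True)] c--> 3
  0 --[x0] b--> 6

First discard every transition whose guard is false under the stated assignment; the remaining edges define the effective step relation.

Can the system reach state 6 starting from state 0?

Guard filter leaves 10 enabled edge(s).
depth 0: {0}
depth 1: {2,5}  total {0,2,5}
depth 2: {1}  total {0,1,2,5}
depth 3: {3}  total {0,1,2,3,5}
Reachable = {0,1,2,3,5}

Answer: UNREACHABLE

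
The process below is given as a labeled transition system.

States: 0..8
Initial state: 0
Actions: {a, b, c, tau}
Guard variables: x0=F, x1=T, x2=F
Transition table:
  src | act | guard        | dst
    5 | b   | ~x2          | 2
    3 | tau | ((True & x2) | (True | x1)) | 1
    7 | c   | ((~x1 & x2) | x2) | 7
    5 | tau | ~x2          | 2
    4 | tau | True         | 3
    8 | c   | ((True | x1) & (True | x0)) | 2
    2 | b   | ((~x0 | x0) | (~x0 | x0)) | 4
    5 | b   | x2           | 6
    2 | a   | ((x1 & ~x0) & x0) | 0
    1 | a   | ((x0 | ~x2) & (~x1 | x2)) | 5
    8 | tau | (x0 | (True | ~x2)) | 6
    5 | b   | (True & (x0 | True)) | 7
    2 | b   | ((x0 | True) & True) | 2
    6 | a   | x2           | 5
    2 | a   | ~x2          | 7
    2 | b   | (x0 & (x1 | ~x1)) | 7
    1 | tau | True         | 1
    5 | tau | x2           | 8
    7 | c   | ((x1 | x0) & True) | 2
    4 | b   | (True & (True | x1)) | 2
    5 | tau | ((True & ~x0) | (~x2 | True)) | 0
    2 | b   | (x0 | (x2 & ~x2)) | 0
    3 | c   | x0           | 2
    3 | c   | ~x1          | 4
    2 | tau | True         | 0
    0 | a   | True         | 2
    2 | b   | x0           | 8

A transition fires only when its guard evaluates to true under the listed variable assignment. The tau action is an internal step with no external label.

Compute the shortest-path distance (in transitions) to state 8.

Answer: UNREACHABLE

Trace:
Layered search for 8:
  depth 0: {0}
  depth 1: {2}
  depth 2: {4,7}
  depth 3: {3}
  depth 4: {1}
8 never appears.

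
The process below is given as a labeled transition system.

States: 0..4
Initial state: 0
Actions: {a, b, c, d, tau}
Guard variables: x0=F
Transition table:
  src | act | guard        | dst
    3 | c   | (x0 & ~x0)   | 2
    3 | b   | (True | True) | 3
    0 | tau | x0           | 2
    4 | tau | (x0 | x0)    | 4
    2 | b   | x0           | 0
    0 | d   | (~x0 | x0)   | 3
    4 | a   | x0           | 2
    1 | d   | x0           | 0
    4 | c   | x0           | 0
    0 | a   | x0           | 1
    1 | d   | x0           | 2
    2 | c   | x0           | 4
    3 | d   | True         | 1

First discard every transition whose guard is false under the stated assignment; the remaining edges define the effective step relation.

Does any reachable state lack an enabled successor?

Answer: DEADLOCK at state 1

Working:
Reachable = {0,1,3}
  0: d→3  [deg 1]
  1: ∅  [STUCK]
  3: b→3  d→1  [deg 2]
witness 1: d·d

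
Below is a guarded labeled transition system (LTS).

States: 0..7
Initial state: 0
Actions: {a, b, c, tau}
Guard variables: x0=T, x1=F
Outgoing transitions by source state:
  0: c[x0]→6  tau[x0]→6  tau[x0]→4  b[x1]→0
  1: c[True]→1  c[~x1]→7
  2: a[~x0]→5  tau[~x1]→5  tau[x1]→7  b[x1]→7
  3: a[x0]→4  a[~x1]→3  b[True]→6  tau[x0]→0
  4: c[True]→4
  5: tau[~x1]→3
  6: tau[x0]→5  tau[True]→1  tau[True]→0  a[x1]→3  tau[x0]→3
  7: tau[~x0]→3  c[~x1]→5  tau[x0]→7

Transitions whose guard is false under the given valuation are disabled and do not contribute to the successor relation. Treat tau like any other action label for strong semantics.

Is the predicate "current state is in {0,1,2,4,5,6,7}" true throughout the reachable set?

Safe = {0,1,2,4,5,6,7}
Reachable = {0,1,3,4,5,6,7}
  0: ok
  1: ok
  3: ✗ unsafe
  4: ok
  5: ok
  6: ok
  7: ok
counterexample path to 3: c·tau

Answer: INVARIANT VIOLATED at state 3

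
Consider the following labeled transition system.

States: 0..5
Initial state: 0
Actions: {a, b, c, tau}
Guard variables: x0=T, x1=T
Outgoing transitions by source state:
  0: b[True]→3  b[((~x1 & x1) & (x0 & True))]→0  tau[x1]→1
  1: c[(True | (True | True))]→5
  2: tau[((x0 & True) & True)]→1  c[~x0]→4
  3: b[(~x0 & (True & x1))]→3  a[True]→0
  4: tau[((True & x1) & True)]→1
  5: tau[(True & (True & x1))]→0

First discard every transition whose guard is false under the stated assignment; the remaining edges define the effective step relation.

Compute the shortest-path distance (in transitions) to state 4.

Layered search for 4:
  Layer 0: {0}
  Layer 1: {1,3}
  Layer 2: {5}
4 never appears.

Answer: UNREACHABLE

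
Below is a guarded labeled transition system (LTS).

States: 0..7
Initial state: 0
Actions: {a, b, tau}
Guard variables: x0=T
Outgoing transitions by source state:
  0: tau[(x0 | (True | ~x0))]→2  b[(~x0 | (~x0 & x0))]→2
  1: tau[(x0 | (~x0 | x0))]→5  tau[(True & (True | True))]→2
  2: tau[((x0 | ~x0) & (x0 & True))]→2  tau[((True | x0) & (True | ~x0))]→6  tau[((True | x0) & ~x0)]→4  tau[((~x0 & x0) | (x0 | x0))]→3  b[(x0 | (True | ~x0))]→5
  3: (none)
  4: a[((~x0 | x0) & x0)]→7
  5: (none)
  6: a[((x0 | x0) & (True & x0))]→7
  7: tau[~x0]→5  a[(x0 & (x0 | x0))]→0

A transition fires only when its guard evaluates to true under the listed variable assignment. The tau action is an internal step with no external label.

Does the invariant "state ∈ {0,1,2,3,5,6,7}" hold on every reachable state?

Safe = {0,1,2,3,5,6,7}
R = {0,2,3,5,6,7}
  0: ok
  2: ok
  3: ok
  5: ok
  6: ok
  7: ok

Answer: INVARIANT HOLDS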